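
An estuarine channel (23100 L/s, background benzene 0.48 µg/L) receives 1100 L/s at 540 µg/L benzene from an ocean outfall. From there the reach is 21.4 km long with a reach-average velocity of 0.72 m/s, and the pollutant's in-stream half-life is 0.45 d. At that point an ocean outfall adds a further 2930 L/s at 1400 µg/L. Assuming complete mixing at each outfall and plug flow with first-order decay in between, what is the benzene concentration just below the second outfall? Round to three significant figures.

164 µg/L

Mass balance: C = (23100·0.4800 + 1100·540.0) / 24200 = 605100/24200 = 25.00 µg/L; combined flow 24200 L/s.
Travel time t = 21.4·1000 / 0.72 = 29720 s = 8.256 h.
Half-life 0.45 d → k = ln 2 / 0.45 = 1.540 d⁻¹.
Applying C = C₀e^(−kt): 25.00 × 0.5887 = 14.72 µg/L.
At the second outfall, C = (24200·14.72 + 2930·1400) / (24200 + 2930) = 164.3 µg/L.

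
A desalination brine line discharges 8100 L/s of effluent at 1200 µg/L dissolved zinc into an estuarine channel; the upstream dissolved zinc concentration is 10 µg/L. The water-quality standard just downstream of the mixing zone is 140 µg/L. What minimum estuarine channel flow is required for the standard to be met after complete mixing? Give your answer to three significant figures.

Set C_mix = 140: (Q·10.00 + 8100·1200) / (Q + 8100) = 140
→ Q = 8100·(1200 − 140)/(140 − 10.00) = 66050 L/s.

66000 L/s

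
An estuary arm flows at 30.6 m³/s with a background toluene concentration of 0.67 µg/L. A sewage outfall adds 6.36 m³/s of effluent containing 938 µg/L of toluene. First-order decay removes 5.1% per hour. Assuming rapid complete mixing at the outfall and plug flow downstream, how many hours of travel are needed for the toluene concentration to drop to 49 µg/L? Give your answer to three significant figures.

Mass balance: C = (30.60·0.6700 + 6.360·938.0) / 36.96 = 5986/36.96 = 162.0 µg/L.
5.1%/h lost → k = −ln(1 − 0.051) = 0.05235 h⁻¹.
162.0·exp(−k·t) = 49 → t = ln(162.0/49)/k = 82220 s = 22.84 h.

22.8 h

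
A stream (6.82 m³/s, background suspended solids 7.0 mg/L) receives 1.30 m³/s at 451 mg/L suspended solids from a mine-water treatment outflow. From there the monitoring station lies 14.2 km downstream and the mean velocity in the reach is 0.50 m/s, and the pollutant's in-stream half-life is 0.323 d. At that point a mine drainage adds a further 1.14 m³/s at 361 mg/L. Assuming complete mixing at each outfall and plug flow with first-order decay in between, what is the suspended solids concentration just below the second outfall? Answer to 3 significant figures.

78.3 mg/L

Conservation of mass: C = (6.820·7.000 + 1.300·451.0) / 8.120 = 634.0/8.120 = 78.08 mg/L; combined flow 8.120 m³/s.
Travel time t = 14.2·1000 / 0.50 = 28400 s = 7.889 h.
Half-life 0.323 d → k = ln 2 / 0.323 = 2.146 d⁻¹.
After decay, C = 78.08 × e^(−kt) = 78.08 × 0.4939 = 38.57 mg/L.
Second outfall: C = (8.120·38.57 + 1.140·361.0)/9.260 = 78.26 mg/L.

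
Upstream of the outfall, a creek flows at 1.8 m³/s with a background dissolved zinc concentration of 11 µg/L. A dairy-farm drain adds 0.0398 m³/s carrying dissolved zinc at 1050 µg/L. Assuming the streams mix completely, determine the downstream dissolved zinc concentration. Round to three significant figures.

33.5 µg/L

Flow-weighted average: C = (1.800·11.00 + 0.03980·1050) / 1.840 = 61.59/1.840 = 33.48 µg/L.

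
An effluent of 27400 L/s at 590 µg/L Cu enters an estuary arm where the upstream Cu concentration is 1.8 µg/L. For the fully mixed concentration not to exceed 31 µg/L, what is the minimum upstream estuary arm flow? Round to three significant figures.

Set C_mix = 31: (Q·1.800 + 27400·590.0) / (Q + 27400) = 31
→ Q = 27400·(590.0 − 31)/(31 − 1.800) = 524500 L/s.

525000 L/s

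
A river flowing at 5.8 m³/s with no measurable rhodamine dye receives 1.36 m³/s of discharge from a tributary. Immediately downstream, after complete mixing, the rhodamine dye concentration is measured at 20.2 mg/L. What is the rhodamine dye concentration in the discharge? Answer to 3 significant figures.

106 mg/L

Mass balance: 5.800·0 + 1.360·Cₑ = 7.160·20.20
→ Cₑ = (7.160·20.20 − 5.800·0) / 1.360 = 106.3 mg/L.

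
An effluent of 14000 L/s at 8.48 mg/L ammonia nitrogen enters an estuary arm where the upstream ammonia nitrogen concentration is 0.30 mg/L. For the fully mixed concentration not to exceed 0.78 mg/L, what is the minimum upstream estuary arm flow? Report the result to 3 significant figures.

225000 L/s

Set C_mix = 0.78: (Q·0.3000 + 14000·8.480) / (Q + 14000) = 0.78
→ Q = 14000·(8.480 − 0.78)/(0.78 − 0.3000) = 224600 L/s.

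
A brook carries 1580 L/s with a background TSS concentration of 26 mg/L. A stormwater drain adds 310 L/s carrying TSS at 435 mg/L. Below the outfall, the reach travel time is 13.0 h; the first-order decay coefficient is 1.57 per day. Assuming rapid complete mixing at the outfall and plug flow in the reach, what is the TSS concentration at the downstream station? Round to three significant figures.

Mass balance: C = (1580·26.00 + 310.0·435.0) / 1890 = 175900/1890 = 93.08 mg/L.
Decay over the reach: 93.08·exp(−kt) = 93.08·0.4272 = 39.77 mg/L.

39.8 mg/L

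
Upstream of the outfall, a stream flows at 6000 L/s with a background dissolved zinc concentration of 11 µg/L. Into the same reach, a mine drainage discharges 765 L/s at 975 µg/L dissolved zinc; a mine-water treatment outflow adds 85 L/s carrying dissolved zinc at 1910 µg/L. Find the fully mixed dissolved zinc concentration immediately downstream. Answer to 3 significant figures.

142 µg/L

Conservation of mass: C = (6000·11.00 + 765.0·975.0 + 85.00·1910) / 6850 = 974200/6850 = 142.2 µg/L.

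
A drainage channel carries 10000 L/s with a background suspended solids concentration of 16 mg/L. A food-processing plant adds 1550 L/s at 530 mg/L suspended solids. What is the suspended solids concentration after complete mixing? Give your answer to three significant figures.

After mixing, C = (10000·16.00 + 1550·530.0) / 11550 = 981500/11550 = 84.98 mg/L.

85.0 mg/L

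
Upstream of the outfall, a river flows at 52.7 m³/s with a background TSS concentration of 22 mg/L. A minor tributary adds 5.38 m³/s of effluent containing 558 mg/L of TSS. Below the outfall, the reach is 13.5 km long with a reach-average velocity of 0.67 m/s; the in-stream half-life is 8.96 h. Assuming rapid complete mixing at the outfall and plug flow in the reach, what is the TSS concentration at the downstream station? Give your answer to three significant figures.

Mass balance: C = (52.70·22.00 + 5.380·558.0) / 58.08 = 4161/58.08 = 71.65 mg/L.
Travel time t = 13.5·1000 / 0.67 = 20150 s = 5.597 h.
Half-life 8.96 h → k = ln 2 / 8.96 = 0.07736 h⁻¹ = 1.857 d⁻¹.
After decay, C = 71.65 × e^(−kt) = 71.65 × 0.6486 = 46.47 mg/L.

46.5 mg/L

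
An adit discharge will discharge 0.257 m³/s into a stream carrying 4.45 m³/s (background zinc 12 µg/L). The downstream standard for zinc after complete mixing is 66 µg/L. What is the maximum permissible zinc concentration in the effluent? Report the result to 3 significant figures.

1000 µg/L

At the limit, (Qr·Cr + Qe·Cₑ)/(Qr + Qe) = 66:
Cₑ = (4.707·66 − 4.450·12.00) / 0.2570 = 1001 µg/L.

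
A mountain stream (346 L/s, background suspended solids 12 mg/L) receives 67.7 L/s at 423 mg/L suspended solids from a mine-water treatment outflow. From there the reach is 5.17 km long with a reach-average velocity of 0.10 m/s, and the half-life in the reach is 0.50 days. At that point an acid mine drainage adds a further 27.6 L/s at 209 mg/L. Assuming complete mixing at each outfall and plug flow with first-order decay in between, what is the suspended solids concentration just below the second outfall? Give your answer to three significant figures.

45.5 mg/L

Conservation of mass: C = (346.0·12.00 + 67.70·423.0) / 413.7 = 32790/413.7 = 79.26 mg/L; combined flow 413.7 L/s.
Travel time t = 5.17·1000 / 0.10 = 51700 s = 14.36 h.
Half-life 0.50 d → k = ln 2 / 0.50 = 1.386 d⁻¹.
Applying C = C₀e^(−kt): 79.26 × 0.4363 = 34.58 mg/L.
At the second outfall, C = (413.7·34.58 + 27.60·209.0) / (413.7 + 27.60) = 45.49 mg/L.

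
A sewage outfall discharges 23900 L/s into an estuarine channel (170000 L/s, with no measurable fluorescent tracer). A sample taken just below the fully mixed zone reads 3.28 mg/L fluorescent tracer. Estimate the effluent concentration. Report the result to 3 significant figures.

26.6 mg/L

Mass balance: 170000·0 + 23900·Cₑ = 193900·3.280
→ Cₑ = (193900·3.280 − 170000·0) / 23900 = 26.61 mg/L.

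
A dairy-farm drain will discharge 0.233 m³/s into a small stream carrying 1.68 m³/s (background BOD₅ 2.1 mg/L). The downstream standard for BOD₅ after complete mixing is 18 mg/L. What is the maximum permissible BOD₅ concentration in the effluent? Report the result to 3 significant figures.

133 mg/L

At the limit, (Qr·Cr + Qe·Cₑ)/(Qr + Qe) = 18:
Cₑ = (1.913·18 − 1.680·2.100) / 0.2330 = 132.6 mg/L.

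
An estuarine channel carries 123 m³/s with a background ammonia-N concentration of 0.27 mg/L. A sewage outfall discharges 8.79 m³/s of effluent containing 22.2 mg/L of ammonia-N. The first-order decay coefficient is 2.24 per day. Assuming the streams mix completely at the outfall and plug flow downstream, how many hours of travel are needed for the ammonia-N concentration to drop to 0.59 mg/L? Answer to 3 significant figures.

Flow-weighted average: C = (123.0·0.2700 + 8.790·22.20) / 131.8 = 228.3/131.8 = 1.733 mg/L.
1.733·exp(−k·t) = 0.59 → t = ln(1.733/0.59)/k = 41550 s = 11.54 h.

11.5 h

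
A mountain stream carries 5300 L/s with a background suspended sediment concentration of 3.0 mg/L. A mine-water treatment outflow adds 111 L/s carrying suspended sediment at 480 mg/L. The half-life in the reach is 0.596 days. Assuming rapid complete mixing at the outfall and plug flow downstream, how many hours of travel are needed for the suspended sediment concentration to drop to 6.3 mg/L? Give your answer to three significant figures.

Mass balance: C = (5300·3.000 + 111.0·480.0) / 5411 = 69180/5411 = 12.79 mg/L.
Half-life 0.596 d → k = ln 2 / 0.596 = 1.163 d⁻¹.
12.79·exp(−k·t) = 6.3 → t = ln(12.79/6.3)/k = 52580 s = 14.60 h.

14.6 h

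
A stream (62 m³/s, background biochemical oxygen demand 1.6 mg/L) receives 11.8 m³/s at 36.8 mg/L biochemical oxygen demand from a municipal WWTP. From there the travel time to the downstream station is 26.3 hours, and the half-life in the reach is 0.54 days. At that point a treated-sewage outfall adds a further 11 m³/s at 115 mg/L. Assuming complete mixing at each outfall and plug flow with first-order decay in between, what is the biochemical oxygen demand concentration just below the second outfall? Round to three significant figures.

Mass balance: C = (62.00·1.600 + 11.80·36.80) / 73.80 = 533.4/73.80 = 7.228 mg/L; combined flow 73.80 m³/s.
Half-life 0.54 d → k = ln 2 / 0.54 = 1.284 d⁻¹.
First-order decay: C = 7.228·exp(−k·t) = 7.228·0.2450 = 1.771 mg/L.
At the second outfall, C = (73.80·1.771 + 11.00·115.0) / (73.80 + 11.00) = 16.46 mg/L.

16.5 mg/L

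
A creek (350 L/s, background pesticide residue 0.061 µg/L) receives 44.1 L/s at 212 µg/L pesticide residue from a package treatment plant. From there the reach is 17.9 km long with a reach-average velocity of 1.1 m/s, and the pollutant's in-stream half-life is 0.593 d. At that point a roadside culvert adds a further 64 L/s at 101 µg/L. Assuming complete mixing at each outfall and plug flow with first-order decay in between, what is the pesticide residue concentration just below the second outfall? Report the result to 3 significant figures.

Mass balance: C = (350.0·0.06100 + 44.10·212.0) / 394.1 = 9371/394.1 = 23.78 µg/L; combined flow 394.1 L/s.
Travel time t = 17.9·1000 / 1.1 = 16270 s = 4.520 h.
Half-life 0.593 d → k = ln 2 / 0.593 = 1.169 d⁻¹.
After decay, C = 23.78 × e^(−kt) = 23.78 × 0.8024 = 19.08 µg/L.
At the second outfall, C = (394.1·19.08 + 64.00·101.0) / (394.1 + 64.00) = 30.52 µg/L.

30.5 µg/L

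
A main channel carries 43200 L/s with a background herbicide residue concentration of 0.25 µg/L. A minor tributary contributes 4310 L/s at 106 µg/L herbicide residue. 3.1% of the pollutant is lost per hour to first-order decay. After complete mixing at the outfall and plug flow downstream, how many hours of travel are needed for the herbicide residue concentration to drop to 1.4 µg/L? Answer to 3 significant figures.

61.9 h

Mass balance: C = (43200·0.2500 + 4310·106.0) / 47510 = 467700/47510 = 9.843 µg/L.
3.1%/h lost → k = −ln(1 − 0.031) = 0.03149 h⁻¹.
9.843·exp(−k·t) = 1.4 → t = ln(9.843/1.4)/k = 223000 s = 61.93 h.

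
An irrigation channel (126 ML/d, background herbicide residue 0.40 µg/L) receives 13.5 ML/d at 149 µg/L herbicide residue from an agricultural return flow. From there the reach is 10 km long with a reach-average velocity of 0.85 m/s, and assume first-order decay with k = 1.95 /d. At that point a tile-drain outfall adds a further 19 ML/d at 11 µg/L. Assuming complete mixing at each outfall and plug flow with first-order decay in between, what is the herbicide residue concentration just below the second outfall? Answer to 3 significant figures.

11.3 µg/L

Mass balance: C = (126.0·0.4000 + 13.50·149.0) / 139.5 = 2062/139.5 = 14.78 µg/L; combined flow 139.5 ML/d.
Travel time t = 10·1000 / 0.85 = 11760 s = 3.268 h.
After decay, C = 14.78 × e^(−kt) = 14.78 × 0.7668 = 11.33 µg/L.
Second outfall: C = (139.5·11.33 + 19.00·11.00)/158.5 = 11.29 µg/L.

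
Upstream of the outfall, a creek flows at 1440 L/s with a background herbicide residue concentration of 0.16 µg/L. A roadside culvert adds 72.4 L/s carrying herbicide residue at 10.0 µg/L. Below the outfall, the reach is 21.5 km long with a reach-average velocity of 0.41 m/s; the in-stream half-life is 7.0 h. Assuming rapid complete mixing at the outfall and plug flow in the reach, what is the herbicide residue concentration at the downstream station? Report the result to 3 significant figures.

0.149 µg/L

After mixing, C = (1440·0.1600 + 72.40·10.00) / 1512 = 954.4/1512 = 0.6310 µg/L.
Travel time t = 21.5·1000 / 0.41 = 52440 s = 14.57 h.
Half-life 7.0 h → k = ln 2 / 7.0 = 0.09902 h⁻¹ = 2.377 d⁻¹.
Decay over the reach: 0.6310·exp(−kt) = 0.6310·0.2364 = 0.1492 µg/L.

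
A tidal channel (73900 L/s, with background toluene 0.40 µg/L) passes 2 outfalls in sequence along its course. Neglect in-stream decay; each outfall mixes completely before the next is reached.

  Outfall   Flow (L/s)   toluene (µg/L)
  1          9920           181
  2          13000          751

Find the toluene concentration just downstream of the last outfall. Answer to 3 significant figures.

120 µg/L

Below outfall 1: Q → 83820 L/s, C = (73900·0.4000 + 9920·181.0)/83820 = 21.77 µg/L.
Below outfall 2: Q → 96820 L/s, C = (83820·21.77 + 13000·751.0)/96820 = 119.7 µg/L.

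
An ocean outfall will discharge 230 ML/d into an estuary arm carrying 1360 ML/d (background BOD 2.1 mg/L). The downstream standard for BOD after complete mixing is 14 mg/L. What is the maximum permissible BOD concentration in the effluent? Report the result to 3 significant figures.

84.4 mg/L

At the limit, (Qr·Cr + Qe·Cₑ)/(Qr + Qe) = 14:
Cₑ = (1590·14 − 1360·2.100) / 230.0 = 84.37 mg/L.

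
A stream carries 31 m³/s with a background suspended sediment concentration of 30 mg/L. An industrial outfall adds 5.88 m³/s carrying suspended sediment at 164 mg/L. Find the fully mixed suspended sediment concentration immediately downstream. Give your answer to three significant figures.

51.4 mg/L

Mass balance: C = (31.00·30.00 + 5.880·164.0) / 36.88 = 1894/36.88 = 51.36 mg/L.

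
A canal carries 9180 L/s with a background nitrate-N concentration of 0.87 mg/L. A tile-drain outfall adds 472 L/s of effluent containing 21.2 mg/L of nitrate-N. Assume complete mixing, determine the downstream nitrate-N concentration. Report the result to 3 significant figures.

After mixing, C = (9180·0.8700 + 472.0·21.20) / 9652 = 17990/9652 = 1.864 mg/L.

1.86 mg/L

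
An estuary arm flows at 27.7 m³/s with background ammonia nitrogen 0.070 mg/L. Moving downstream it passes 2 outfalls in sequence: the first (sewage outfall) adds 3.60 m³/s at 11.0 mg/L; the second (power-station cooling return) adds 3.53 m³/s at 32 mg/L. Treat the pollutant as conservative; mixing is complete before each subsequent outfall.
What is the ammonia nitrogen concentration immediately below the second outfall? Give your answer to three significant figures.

Below outfall 1: Q → 31.30 m³/s, C = (27.70·0.07000 + 3.600·11.00)/31.30 = 1.327 mg/L.
Below outfall 2: Q → 34.83 m³/s, C = (31.30·1.327 + 3.530·32.00)/34.83 = 4.436 mg/L.

4.44 mg/L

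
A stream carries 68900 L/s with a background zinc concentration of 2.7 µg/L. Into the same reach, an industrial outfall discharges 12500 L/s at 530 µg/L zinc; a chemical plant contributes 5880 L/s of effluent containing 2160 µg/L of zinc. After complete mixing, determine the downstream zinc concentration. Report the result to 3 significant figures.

Conservation of mass: C = (68900·2.700 + 12500·530.0 + 5880·2160) / 87280 = 19510000/87280 = 223.6 µg/L.

224 µg/L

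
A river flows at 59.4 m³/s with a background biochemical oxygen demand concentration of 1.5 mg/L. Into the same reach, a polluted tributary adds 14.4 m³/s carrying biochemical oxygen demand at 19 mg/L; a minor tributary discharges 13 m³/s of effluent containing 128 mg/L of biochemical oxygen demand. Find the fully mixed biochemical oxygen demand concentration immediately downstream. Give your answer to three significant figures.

23.3 mg/L

After mixing, C = (59.40·1.500 + 14.40·19.00 + 13.00·128.0) / 86.80 = 2027/86.80 = 23.35 mg/L.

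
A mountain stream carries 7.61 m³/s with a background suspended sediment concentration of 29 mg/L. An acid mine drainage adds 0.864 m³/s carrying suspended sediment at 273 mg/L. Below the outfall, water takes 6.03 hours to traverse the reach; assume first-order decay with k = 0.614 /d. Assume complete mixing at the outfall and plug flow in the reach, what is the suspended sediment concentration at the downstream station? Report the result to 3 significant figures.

46.2 mg/L

Flow-weighted average: C = (7.610·29.00 + 0.8640·273.0) / 8.474 = 456.6/8.474 = 53.88 mg/L.
First-order decay: C = 53.88·exp(−k·t) = 53.88·0.8570 = 46.18 mg/L.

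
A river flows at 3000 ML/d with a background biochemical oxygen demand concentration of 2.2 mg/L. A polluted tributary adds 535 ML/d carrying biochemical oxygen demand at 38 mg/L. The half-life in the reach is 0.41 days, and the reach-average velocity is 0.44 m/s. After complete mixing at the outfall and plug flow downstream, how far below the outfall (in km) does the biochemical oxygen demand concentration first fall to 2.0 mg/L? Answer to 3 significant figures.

Conservation of mass: C = (3000·2.200 + 535.0·38.00) / 3535 = 26930/3535 = 7.618 mg/L.
Half-life 0.41 d → k = ln 2 / 0.41 = 1.691 d⁻¹.
Set 7.618·exp(−k·t) = 2.0 → t = ln(7.618/2.0)/k = 68350 s = 18.99 h.
Distance = v·t = 0.44·68350 = 30070 m = 30.07 km.

30.1 km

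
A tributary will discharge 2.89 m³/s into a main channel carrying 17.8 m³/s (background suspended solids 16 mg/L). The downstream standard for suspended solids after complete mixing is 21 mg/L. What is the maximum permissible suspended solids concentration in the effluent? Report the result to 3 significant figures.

At the limit, (Qr·Cr + Qe·Cₑ)/(Qr + Qe) = 21:
Cₑ = (20.69·21 − 17.80·16.00) / 2.890 = 51.80 mg/L.

51.8 mg/L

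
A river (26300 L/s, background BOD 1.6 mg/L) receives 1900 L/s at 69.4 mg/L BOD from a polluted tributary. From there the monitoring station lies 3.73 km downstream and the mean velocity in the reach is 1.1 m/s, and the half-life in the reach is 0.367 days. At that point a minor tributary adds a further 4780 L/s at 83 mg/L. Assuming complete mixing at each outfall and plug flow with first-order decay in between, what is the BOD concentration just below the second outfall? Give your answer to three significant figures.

After mixing, C = (26300·1.600 + 1900·69.40) / 28200 = 173900/28200 = 6.168 mg/L; combined flow 28200 L/s.
Travel time t = 3.73·1000 / 1.1 = 3391 s = 0.9419 h.
Half-life 0.367 d → k = ln 2 / 0.367 = 1.889 d⁻¹.
Applying C = C₀e^(−kt): 6.168 × 0.9286 = 5.727 mg/L.
At the second outfall, C = (28200·5.727 + 4780·83.00) / (28200 + 4780) = 16.93 mg/L.

16.9 mg/L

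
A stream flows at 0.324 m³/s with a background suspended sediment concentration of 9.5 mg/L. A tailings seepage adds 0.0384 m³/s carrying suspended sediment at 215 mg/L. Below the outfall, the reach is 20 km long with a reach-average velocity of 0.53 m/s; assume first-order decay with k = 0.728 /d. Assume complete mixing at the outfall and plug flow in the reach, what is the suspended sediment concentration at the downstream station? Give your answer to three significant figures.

22.8 mg/L

Mass balance: C = (0.3240·9.500 + 0.03840·215.0) / 0.3624 = 11.33/0.3624 = 31.27 mg/L.
Travel time t = 20·1000 / 0.53 = 37740 s = 10.48 h.
First-order decay: C = 31.27·exp(−k·t) = 31.27·0.7276 = 22.76 mg/L.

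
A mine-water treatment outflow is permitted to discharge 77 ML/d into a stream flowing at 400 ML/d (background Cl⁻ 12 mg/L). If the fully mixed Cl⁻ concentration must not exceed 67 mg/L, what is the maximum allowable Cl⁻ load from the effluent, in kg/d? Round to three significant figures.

Mass balance at the limit: 400.0·12.00 + 77.00·Cₑ = 477.0·67 → Cₑ = 352.7 mg/L.
77.00 ML/d = 0.8912 m³/s. Load = 0.8912 m³/s × 352.7 g/m³ × 86 400 s/d = 27160 kg/d.

27200 kg/d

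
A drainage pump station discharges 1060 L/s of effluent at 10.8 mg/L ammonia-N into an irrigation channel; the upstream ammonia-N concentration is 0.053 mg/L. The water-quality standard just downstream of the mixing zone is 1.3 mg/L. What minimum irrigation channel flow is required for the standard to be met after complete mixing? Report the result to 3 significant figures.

Set C_mix = 1.3: (Q·0.05300 + 1060·10.80) / (Q + 1060) = 1.3
→ Q = 1060·(10.80 − 1.3)/(1.3 − 0.05300) = 8075 L/s.

8080 L/s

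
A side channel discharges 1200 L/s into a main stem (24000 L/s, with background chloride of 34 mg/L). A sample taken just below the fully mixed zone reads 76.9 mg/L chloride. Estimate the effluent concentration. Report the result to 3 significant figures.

Mass balance: 24000·34.00 + 1200·Cₑ = 25200·76.90
→ Cₑ = (25200·76.90 − 24000·34.00) / 1200 = 934.9 mg/L.

935 mg/L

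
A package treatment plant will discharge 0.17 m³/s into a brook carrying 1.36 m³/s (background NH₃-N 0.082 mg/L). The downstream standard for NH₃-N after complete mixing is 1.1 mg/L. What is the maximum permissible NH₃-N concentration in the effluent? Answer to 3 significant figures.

9.24 mg/L

At the limit, (Qr·Cr + Qe·Cₑ)/(Qr + Qe) = 1.1:
Cₑ = (1.530·1.1 − 1.360·0.08200) / 0.1700 = 9.244 mg/L.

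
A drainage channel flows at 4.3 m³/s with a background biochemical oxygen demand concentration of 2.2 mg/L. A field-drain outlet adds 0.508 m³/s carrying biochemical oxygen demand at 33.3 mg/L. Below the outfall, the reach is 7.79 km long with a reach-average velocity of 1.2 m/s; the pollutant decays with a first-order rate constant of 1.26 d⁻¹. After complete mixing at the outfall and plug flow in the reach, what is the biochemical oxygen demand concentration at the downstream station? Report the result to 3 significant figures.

4.99 mg/L

Flow-weighted average: C = (4.300·2.200 + 0.5080·33.30) / 4.808 = 26.38/4.808 = 5.486 mg/L.
Travel time t = 7.79·1000 / 1.2 = 6492 s = 1.803 h.
After decay, C = 5.486 × e^(−kt) = 5.486 × 0.9097 = 4.990 mg/L.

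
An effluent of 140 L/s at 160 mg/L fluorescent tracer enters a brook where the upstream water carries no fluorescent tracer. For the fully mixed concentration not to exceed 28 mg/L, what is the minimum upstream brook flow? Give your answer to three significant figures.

660 L/s

Set C_mix = 28: (Q·0 + 140.0·160.0) / (Q + 140.0) = 28
→ Q = 140.0·(160.0 − 28)/(28 − 0) = 660.0 L/s.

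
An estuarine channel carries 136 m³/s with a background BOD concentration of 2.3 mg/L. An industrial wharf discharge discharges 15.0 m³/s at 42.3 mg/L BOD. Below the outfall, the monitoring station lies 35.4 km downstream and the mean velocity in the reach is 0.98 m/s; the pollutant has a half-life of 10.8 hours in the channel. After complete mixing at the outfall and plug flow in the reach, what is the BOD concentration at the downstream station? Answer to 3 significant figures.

Mixed concentration C = ΣQC/ΣQ = (136.0·2.300 + 15.00·42.30) / 151.0 = 947.3/151.0 = 6.274 mg/L.
Travel time t = 35.4·1000 / 0.98 = 36120 s = 10.03 h.
Half-life 10.8 h → k = ln 2 / 10.8 = 0.06418 h⁻¹ = 1.540 d⁻¹.
First-order decay: C = 6.274·exp(−k·t) = 6.274·0.5252 = 3.295 mg/L.

3.29 mg/L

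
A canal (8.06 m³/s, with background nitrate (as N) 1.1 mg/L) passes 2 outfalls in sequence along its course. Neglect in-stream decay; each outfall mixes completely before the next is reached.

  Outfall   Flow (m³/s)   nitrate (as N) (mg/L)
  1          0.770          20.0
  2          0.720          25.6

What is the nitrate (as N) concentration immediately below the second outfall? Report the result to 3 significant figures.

4.47 mg/L

Outfall 1: combined Q = 8.830 m³/s; C = (8.060·1.100 + 0.7700·20.00)/8.830 = 2.748 mg/L.
Outfall 2: combined Q = 9.550 m³/s; C = (8.830·2.748 + 0.7200·25.60)/9.550 = 4.471 mg/L.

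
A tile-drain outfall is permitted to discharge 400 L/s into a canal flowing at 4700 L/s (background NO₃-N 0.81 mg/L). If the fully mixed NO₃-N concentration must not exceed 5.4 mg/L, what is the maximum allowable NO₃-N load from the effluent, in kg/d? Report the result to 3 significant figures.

Mass balance at the limit: 4700·0.8100 + 400.0·Cₑ = 5100·5.4 → Cₑ = 59.33 mg/L.
400.0 L/s = 0.4000 m³/s. Load = 0.4000 m³/s × 59.33 g/m³ × 86 400 s/d = 2051 kg/d.

2050 kg/d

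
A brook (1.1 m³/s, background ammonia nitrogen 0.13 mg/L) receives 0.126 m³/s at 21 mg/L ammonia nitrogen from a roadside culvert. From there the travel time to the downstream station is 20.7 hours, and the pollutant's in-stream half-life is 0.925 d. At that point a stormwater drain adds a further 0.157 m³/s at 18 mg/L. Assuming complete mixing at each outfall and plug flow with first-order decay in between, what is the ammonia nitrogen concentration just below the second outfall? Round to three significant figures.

Mixed concentration C = ΣQC/ΣQ = (1.100·0.1300 + 0.1260·21.00) / 1.226 = 2.789/1.226 = 2.275 mg/L; combined flow 1.226 m³/s.
Half-life 0.925 d → k = ln 2 / 0.925 = 0.7493 d⁻¹.
After decay, C = 2.275 × e^(−kt) = 2.275 × 0.5240 = 1.192 mg/L.
Second outfall: C = (1.226·1.192 + 0.1570·18.00)/1.383 = 3.100 mg/L.

3.10 mg/L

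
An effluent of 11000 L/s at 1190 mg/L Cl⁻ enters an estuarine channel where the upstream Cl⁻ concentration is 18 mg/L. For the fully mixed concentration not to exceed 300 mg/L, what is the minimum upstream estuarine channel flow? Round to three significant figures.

Set C_mix = 300: (Q·18.00 + 11000·1190) / (Q + 11000) = 300
→ Q = 11000·(1190 − 300)/(300 − 18.00) = 34720 L/s.

34700 L/s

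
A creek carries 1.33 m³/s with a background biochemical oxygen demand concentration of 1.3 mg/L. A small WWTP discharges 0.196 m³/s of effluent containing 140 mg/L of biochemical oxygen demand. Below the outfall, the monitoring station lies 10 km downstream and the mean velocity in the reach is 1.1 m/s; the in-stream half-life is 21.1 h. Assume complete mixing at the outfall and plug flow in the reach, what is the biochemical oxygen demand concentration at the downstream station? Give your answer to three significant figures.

17.6 mg/L

Conservation of mass: C = (1.330·1.300 + 0.1960·140.0) / 1.526 = 29.17/1.526 = 19.11 mg/L.
Travel time t = 10·1000 / 1.1 = 9091 s = 2.525 h.
Half-life 21.1 h → k = ln 2 / 21.1 = 0.03285 h⁻¹ = 0.7884 d⁻¹.
Decay over the reach: 19.11·exp(−kt) = 19.11·0.9204 = 17.59 mg/L.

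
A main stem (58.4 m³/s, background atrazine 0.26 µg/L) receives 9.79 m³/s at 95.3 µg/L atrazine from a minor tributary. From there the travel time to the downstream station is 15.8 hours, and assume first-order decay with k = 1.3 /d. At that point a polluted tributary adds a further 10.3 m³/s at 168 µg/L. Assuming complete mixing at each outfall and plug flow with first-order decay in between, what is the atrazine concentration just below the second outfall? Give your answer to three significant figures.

27.2 µg/L

Conservation of mass: C = (58.40·0.2600 + 9.790·95.30) / 68.19 = 948.2/68.19 = 13.90 µg/L; combined flow 68.19 m³/s.
Applying C = C₀e^(−kt): 13.90 × 0.4249 = 5.909 µg/L.
Second outfall: C = (68.19·5.909 + 10.30·168.0)/78.49 = 27.18 µg/L.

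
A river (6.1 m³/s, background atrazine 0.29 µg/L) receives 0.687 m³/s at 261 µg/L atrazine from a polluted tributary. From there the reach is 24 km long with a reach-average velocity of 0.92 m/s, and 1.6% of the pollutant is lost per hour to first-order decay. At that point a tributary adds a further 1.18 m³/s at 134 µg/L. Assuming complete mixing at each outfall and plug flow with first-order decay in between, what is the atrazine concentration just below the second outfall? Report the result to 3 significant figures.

40.1 µg/L

Conservation of mass: C = (6.100·0.2900 + 0.6870·261.0) / 6.787 = 181.1/6.787 = 26.68 µg/L; combined flow 6.787 m³/s.
Travel time t = 24·1000 / 0.92 = 26090 s = 7.246 h.
1.6%/h lost → k = −ln(1 − 0.016) = 0.01613 h⁻¹.
First-order decay: C = 26.68·exp(−k·t) = 26.68·0.8897 = 23.74 µg/L.
Second outfall: C = (6.787·23.74 + 1.180·134.0)/7.967 = 40.07 µg/L.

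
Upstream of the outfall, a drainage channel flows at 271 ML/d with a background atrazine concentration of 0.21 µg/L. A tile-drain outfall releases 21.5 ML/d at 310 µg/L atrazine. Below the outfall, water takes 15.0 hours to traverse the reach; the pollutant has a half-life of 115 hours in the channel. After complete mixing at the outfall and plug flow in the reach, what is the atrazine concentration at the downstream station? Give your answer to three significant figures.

21.0 µg/L

Flow-weighted average: C = (271.0·0.2100 + 21.50·310.0) / 292.5 = 6722/292.5 = 22.98 µg/L.
Half-life 115 h → k = ln 2 / 115 = 0.006027 h⁻¹ = 0.1447 d⁻¹.
After decay, C = 22.98 × e^(−kt) = 22.98 × 0.9136 = 20.99 µg/L.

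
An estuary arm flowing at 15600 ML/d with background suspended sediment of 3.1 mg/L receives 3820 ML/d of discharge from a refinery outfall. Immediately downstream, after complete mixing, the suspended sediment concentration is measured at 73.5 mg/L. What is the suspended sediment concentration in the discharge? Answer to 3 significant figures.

361 mg/L

Mass balance: 15600·3.100 + 3820·Cₑ = 19420·73.50
→ Cₑ = (19420·73.50 − 15600·3.100) / 3820 = 361.0 mg/L.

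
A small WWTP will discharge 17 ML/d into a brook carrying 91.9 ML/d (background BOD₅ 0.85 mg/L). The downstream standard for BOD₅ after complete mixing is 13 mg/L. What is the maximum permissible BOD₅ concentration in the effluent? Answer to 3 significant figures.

78.7 mg/L

At the limit, (Qr·Cr + Qe·Cₑ)/(Qr + Qe) = 13:
Cₑ = (108.9·13 − 91.90·0.8500) / 17.00 = 78.68 mg/L.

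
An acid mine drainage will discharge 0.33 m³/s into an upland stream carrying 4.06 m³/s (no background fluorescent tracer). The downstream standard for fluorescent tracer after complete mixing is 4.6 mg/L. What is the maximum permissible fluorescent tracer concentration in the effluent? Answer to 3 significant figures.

61.2 mg/L

At the limit, (Qr·Cr + Qe·Cₑ)/(Qr + Qe) = 4.6:
Cₑ = (4.390·4.6 − 4.060·0) / 0.3300 = 61.19 mg/L.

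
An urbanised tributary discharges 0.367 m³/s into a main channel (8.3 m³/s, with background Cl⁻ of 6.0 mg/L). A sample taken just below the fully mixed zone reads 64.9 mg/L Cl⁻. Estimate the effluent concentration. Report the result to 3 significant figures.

1400 mg/L

Mass balance: 8.300·6.000 + 0.3670·Cₑ = 8.667·64.90
→ Cₑ = (8.667·64.90 − 8.300·6.000) / 0.3670 = 1397 mg/L.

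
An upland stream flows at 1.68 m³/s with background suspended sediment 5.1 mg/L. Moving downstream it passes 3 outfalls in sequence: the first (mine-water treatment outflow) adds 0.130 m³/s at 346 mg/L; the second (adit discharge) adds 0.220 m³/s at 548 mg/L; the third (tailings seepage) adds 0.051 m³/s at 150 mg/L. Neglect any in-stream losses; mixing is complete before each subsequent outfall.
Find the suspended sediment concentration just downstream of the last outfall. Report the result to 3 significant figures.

87.3 mg/L

Outfall 1: combined Q = 1.810 m³/s; C = (1.680·5.100 + 0.1300·346.0)/1.810 = 29.58 mg/L.
Outfall 2: combined Q = 2.030 m³/s; C = (1.810·29.58 + 0.2200·548.0)/2.030 = 85.77 mg/L.
Outfall 3: combined Q = 2.081 m³/s; C = (2.030·85.77 + 0.05100·150.0)/2.081 = 87.34 mg/L.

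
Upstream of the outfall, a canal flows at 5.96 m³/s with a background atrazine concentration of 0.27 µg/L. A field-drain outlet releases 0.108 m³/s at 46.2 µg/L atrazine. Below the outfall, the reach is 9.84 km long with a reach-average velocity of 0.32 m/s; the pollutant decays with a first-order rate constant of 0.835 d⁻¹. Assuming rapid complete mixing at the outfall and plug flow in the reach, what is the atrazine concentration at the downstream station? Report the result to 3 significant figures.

0.808 µg/L

Mixed concentration C = ΣQC/ΣQ = (5.960·0.2700 + 0.1080·46.20) / 6.068 = 6.599/6.068 = 1.087 µg/L.
Travel time t = 9.84·1000 / 0.32 = 30750 s = 8.542 h.
After decay, C = 1.087 × e^(−kt) = 1.087 × 0.7429 = 0.8079 µg/L.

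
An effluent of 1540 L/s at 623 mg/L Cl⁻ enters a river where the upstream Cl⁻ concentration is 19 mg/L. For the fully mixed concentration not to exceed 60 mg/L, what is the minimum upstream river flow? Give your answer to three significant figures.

Set C_mix = 60: (Q·19.00 + 1540·623.0) / (Q + 1540) = 60
→ Q = 1540·(623.0 − 60)/(60 − 19.00) = 21150 L/s.

21100 L/s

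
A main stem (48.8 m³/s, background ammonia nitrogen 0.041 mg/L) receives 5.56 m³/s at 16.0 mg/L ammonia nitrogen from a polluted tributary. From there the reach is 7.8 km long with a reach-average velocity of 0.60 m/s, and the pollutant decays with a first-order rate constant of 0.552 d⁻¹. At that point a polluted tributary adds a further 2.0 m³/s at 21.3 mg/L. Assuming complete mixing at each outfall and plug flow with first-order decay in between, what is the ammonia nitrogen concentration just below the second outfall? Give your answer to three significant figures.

2.24 mg/L

After mixing, C = (48.80·0.04100 + 5.560·16.00) / 54.36 = 90.96/54.36 = 1.673 mg/L; combined flow 54.36 m³/s.
Travel time t = 7.8·1000 / 0.60 = 13000 s = 3.611 h.
After decay, C = 1.673 × e^(−kt) = 1.673 × 0.9203 = 1.540 mg/L.
At the second outfall, C = (54.36·1.540 + 2.000·21.30) / (54.36 + 2.000) = 2.241 mg/L.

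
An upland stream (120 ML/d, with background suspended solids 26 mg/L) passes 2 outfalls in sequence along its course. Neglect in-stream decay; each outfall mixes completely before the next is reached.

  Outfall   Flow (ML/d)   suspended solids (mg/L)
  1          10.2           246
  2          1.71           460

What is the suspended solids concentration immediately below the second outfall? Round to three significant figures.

Below outfall 1: Q → 130.2 ML/d, C = (120.0·26.00 + 10.20·246.0)/130.2 = 43.24 mg/L.
Below outfall 2: Q → 131.9 ML/d, C = (130.2·43.24 + 1.710·460.0)/131.9 = 48.64 mg/L.

48.6 mg/L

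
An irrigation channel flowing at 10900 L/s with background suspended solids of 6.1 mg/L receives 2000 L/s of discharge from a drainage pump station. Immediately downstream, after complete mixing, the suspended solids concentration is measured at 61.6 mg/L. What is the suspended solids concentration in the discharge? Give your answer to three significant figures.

364 mg/L

Mass balance: 10900·6.100 + 2000·Cₑ = 12900·61.60
→ Cₑ = (12900·61.60 − 10900·6.100) / 2000 = 364.1 mg/L.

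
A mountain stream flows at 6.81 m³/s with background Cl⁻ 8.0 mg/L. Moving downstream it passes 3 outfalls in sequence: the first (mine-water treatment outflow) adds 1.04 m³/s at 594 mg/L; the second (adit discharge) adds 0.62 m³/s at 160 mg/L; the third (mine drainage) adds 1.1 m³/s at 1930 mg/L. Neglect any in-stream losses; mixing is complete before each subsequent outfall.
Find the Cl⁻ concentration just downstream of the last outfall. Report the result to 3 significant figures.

302 mg/L

After outfall 1: Q = 6.810 + 1.040 = 7.850 m³/s; C = (6.810·8.000 + 1.040·594.0)/7.850 = 85.64 mg/L.
After outfall 2: Q = 7.850 + 0.6200 = 8.470 m³/s; C = (7.850·85.64 + 0.6200·160.0)/8.470 = 91.08 mg/L.
After outfall 3: Q = 8.470 + 1.100 = 9.570 m³/s; C = (8.470·91.08 + 1.100·1930)/9.570 = 302.4 mg/L.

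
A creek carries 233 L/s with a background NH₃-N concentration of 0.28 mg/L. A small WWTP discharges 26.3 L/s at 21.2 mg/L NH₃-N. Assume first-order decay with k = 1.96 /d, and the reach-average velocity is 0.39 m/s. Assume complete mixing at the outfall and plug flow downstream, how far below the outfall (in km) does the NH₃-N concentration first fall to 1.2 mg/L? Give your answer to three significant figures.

11.9 km

Flow-weighted average: C = (233.0·0.2800 + 26.30·21.20) / 259.3 = 622.8/259.3 = 2.402 mg/L.
Set 2.402·exp(−k·t) = 1.2 → t = ln(2.402/1.2)/k = 30590 s = 8.497 h.
Distance = v·t = 0.39·30590 = 11930 m = 11.93 km.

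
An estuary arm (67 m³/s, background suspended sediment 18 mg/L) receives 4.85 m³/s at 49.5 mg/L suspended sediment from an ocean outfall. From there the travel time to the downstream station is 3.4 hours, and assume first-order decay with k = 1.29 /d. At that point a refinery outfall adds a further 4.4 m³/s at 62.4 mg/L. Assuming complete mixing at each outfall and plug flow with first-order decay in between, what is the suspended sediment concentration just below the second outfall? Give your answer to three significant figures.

19.4 mg/L

After mixing, C = (67.00·18.00 + 4.850·49.50) / 71.85 = 1446/71.85 = 20.13 mg/L; combined flow 71.85 m³/s.
First-order decay: C = 20.13·exp(−k·t) = 20.13·0.8330 = 16.76 mg/L.
Second outfall: C = (71.85·16.76 + 4.400·62.40)/76.25 = 19.40 mg/L.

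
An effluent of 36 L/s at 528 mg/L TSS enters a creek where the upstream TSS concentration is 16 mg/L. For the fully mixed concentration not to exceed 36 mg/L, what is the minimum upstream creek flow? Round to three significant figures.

Set C_mix = 36: (Q·16.00 + 36.00·528.0) / (Q + 36.00) = 36
→ Q = 36.00·(528.0 − 36)/(36 − 16.00) = 885.6 L/s.

886 L/s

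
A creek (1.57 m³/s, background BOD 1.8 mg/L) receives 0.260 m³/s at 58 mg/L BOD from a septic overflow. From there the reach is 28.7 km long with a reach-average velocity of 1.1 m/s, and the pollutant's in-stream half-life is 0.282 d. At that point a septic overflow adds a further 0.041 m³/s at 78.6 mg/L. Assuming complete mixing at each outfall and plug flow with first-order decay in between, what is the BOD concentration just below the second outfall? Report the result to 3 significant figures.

6.28 mg/L

Conservation of mass: C = (1.570·1.800 + 0.2600·58.00) / 1.830 = 17.91/1.830 = 9.785 mg/L; combined flow 1.830 m³/s.
Travel time t = 28.7·1000 / 1.1 = 26090 s = 7.247 h.
Half-life 0.282 d → k = ln 2 / 0.282 = 2.458 d⁻¹.
After decay, C = 9.785 × e^(−kt) = 9.785 × 0.4760 = 4.658 mg/L.
At the second outfall, C = (1.830·4.658 + 0.04100·78.60) / (1.830 + 0.04100) = 6.278 mg/L.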